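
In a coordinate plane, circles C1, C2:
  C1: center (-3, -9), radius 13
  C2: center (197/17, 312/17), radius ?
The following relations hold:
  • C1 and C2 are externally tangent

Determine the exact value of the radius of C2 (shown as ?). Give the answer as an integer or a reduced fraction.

18

1. [ext C1·C2]  r_C2² + 26r_C2 − 792 = 0  ⇒  r_C2 = 18 (r>0 drops 1)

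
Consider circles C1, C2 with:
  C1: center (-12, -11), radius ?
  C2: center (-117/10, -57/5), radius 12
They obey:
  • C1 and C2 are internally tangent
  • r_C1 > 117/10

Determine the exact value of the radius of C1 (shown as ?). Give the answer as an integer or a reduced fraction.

1. [int C1,C2]  r_C1² − 24r_C1 + 575/4 = 0  ⇒  r_C1 = 23/2 or 25/2
2. given r_C1 > 117/10: keep 25/2

25/2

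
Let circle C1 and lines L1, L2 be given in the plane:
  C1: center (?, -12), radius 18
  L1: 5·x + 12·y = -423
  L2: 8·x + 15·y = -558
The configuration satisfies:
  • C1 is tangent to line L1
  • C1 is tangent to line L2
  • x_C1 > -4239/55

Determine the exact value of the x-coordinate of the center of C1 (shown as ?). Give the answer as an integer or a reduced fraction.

-9

1. [C1‖L1]  x_C1² + (558/5)x_C1 + 4617/5 = 0  ⇒  x_C1 = -513/5 or -9
2. [C1‖L2]  x_C1² + (189/2)x_C1 + 1539/2 = 0  ⇒  x_C1 = -171/2 or -9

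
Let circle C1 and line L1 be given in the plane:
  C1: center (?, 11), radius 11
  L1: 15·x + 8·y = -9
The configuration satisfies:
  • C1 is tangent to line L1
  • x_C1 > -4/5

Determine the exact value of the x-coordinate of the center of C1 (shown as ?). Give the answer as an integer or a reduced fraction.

6

1. [C1‖L1]  x_C1² + (194/15)x_C1 − 568/5 = 0  ⇒  x_C1 = -284/15 or 6
2. given x_C1 > -4/5: keep 6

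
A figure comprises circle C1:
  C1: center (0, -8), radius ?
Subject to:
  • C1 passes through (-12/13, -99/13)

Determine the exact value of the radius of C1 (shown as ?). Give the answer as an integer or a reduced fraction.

1. [C1∋P]  r_C1² − 1 = 0  ⇒  r_C1 = 1 (r>0 drops 1)

1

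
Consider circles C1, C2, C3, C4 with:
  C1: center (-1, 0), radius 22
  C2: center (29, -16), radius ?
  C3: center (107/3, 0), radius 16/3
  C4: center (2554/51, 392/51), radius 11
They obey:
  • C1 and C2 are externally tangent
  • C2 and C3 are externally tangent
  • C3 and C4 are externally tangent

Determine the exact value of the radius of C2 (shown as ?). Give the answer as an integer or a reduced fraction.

1. [ext C1·C2]  r_C2² + 44r_C2 − 672 = 0  ⇒  r_C2 = 12 (r>0 drops 1)
2. [ext C2·C3]  r_C2² + (32/3)r_C2 − 272 = 0  ⇒  r_C2 = 12 (r>0 drops 1)

12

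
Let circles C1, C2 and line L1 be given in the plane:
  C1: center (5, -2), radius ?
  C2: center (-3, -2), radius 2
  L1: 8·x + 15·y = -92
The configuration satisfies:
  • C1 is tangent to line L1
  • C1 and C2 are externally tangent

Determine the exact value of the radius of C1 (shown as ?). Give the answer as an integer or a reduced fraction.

1. [C1‖L1]  r_C1² − 36 = 0  ⇒  r_C1 = 6 (r>0 drops 1)
2. [ext C1·C2]  r_C1² + 4r_C1 − 60 = 0  ⇒  r_C1 = 6 (r>0 drops 1)

6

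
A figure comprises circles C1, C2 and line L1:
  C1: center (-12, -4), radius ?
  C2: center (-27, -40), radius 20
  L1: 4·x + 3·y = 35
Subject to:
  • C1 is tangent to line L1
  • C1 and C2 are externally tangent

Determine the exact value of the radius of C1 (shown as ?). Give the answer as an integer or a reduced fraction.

19

1. [C1‖L1]  r_C1² − 361 = 0  ⇒  r_C1 = 19 (r>0 drops 1)
2. [ext C1·C2]  r_C1² + 40r_C1 − 1121 = 0  ⇒  r_C1 = 19 (r>0 drops 1)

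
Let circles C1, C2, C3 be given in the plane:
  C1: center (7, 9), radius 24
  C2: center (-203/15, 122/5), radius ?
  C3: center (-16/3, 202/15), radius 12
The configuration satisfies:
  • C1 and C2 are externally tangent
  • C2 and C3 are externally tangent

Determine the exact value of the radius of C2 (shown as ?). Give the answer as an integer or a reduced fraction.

1. [ext C1·C2]  r_C2² + 48r_C2 − 745/9 = 0  ⇒  r_C2 = 5/3 (r>0 drops 1)
2. [ext C2·C3]  r_C2² + 24r_C2 − 385/9 = 0  ⇒  r_C2 = 5/3 (r>0 drops 1)

5/3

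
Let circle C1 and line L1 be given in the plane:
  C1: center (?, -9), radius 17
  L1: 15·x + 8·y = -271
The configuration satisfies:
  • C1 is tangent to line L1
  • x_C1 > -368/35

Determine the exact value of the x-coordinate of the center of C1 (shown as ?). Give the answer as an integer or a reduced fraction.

6

1. [C1‖L1]  x_C1² + (398/15)x_C1 − 976/5 = 0  ⇒  x_C1 = -488/15 or 6
2. given x_C1 > -368/35: keep 6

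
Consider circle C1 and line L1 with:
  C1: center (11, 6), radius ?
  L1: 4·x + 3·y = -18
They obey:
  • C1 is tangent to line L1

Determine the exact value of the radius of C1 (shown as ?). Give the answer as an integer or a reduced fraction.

1. [C1‖L1]  r_C1² − 256 = 0  ⇒  r_C1 = 16 (r>0 drops 1)

16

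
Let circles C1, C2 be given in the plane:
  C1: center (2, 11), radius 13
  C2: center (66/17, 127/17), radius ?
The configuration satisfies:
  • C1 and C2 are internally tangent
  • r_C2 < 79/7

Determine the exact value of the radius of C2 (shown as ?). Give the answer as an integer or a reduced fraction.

1. [int C1,C2]  r_C2² − 26r_C2 + 153 = 0  ⇒  r_C2 = 9 or 17
2. given r_C2 < 79/7: keep 9

9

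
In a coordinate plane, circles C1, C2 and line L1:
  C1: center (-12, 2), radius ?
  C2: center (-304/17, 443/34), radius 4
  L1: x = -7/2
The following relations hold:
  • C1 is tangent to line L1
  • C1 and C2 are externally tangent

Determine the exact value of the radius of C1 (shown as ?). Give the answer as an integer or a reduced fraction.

17/2

1. [C1‖L1]  r_C1² − 289/4 = 0  ⇒  r_C1 = 17/2 (r>0 drops 1)
2. [ext C1·C2]  r_C1² + 8r_C1 − 561/4 = 0  ⇒  r_C1 = 17/2 (r>0 drops 1)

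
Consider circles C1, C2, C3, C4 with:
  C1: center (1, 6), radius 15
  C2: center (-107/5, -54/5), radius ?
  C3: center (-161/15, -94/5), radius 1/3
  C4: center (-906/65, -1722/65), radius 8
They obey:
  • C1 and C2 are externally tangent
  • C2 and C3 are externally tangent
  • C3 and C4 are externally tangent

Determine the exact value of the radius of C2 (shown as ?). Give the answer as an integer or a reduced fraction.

13

1. [ext C1·C2]  r_C2² + 30r_C2 − 559 = 0  ⇒  r_C2 = 13 (r>0 drops 1)
2. [ext C2·C3]  r_C2² + (2/3)r_C2 − 533/3 = 0  ⇒  r_C2 = 13 (r>0 drops 1)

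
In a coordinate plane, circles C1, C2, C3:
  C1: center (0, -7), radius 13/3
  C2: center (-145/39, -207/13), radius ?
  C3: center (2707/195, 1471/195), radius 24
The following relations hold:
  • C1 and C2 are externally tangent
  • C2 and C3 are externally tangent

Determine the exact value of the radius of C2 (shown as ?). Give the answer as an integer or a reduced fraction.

1. [ext C1·C2]  r_C2² + (26/3)r_C2 − 224/3 = 0  ⇒  r_C2 = 16/3 (r>0 drops 1)
2. [ext C2·C3]  r_C2² + 48r_C2 − 2560/9 = 0  ⇒  r_C2 = 16/3 (r>0 drops 1)

16/3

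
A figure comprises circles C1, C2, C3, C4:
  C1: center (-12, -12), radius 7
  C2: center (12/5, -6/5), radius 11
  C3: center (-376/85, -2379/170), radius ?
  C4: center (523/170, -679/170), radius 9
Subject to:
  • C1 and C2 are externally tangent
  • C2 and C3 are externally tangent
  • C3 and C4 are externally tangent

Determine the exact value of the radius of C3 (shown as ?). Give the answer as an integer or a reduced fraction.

7/2

1. [ext C2·C3]  r_C3² + 22r_C3 − 357/4 = 0  ⇒  r_C3 = 7/2 (r>0 drops 1)
2. [ext C3·C4]  r_C3² + 18r_C3 − 301/4 = 0  ⇒  r_C3 = 7/2 (r>0 drops 1)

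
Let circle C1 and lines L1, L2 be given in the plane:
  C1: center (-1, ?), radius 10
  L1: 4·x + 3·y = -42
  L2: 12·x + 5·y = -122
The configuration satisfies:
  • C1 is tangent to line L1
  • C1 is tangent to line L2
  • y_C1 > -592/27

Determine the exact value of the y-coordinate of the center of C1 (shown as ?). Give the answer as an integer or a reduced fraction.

4

1. [C1‖L1]  y_C1² + (76/3)y_C1 − 352/3 = 0  ⇒  y_C1 = -88/3 or 4
2. [C1‖L2]  y_C1² + 44y_C1 − 192 = 0  ⇒  y_C1 = -48 or 4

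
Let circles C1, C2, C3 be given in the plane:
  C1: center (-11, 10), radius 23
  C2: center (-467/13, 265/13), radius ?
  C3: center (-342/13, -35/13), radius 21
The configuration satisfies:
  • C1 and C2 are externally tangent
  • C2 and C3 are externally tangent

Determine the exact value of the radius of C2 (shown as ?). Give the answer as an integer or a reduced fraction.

4

1. [ext C1·C2]  r_C2² + 46r_C2 − 200 = 0  ⇒  r_C2 = 4 (r>0 drops 1)
2. [ext C2·C3]  r_C2² + 42r_C2 − 184 = 0  ⇒  r_C2 = 4 (r>0 drops 1)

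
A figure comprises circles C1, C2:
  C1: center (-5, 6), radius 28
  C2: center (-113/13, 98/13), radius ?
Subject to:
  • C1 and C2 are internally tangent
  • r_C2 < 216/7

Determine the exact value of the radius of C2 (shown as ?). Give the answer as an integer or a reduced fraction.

1. [int C1,C2]  r_C2² − 56r_C2 + 768 = 0  ⇒  r_C2 = 24 or 32
2. given r_C2 < 216/7: keep 24

24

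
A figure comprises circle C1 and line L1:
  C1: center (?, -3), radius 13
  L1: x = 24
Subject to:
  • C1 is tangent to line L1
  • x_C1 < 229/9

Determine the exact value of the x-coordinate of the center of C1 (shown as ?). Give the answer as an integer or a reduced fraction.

1. [C1‖L1]  x_C1² − 48x_C1 + 407 = 0  ⇒  x_C1 = 11 or 37
2. given x_C1 < 229/9: keep 11

11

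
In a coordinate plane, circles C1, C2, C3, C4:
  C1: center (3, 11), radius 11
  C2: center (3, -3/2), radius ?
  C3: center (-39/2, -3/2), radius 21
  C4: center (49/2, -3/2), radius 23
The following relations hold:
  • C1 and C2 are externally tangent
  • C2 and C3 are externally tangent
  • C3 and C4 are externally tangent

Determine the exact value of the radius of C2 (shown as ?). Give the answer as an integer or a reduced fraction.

3/2

1. [ext C1·C2]  r_C2² + 22r_C2 − 141/4 = 0  ⇒  r_C2 = 3/2 (r>0 drops 1)
2. [ext C2·C3]  r_C2² + 42r_C2 − 261/4 = 0  ⇒  r_C2 = 3/2 (r>0 drops 1)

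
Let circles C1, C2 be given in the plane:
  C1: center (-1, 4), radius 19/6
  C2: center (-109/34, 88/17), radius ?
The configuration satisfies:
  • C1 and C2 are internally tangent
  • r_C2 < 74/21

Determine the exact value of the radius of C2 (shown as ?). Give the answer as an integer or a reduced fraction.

1. [int C1,C2]  r_C2² − (19/3)r_C2 + 34/9 = 0  ⇒  r_C2 = 2/3 or 17/3
2. given r_C2 < 74/21: keep 2/3

2/3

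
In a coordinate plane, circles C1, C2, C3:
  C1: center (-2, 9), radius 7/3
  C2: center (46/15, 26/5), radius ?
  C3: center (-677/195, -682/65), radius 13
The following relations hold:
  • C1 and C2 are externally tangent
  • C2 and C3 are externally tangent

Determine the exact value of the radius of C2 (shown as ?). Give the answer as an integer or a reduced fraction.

1. [ext C1·C2]  r_C2² + (14/3)r_C2 − 104/3 = 0  ⇒  r_C2 = 4 (r>0 drops 1)
2. [ext C2·C3]  r_C2² + 26r_C2 − 120 = 0  ⇒  r_C2 = 4 (r>0 drops 1)

4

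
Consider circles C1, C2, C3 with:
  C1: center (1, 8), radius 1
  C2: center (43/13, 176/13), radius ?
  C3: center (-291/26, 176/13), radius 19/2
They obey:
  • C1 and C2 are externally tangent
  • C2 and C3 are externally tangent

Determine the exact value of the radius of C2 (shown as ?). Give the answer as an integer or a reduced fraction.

1. [ext C1·C2]  r_C2² + 2r_C2 − 35 = 0  ⇒  r_C2 = 5 (r>0 drops 1)
2. [ext C2·C3]  r_C2² + 19r_C2 − 120 = 0  ⇒  r_C2 = 5 (r>0 drops 1)

5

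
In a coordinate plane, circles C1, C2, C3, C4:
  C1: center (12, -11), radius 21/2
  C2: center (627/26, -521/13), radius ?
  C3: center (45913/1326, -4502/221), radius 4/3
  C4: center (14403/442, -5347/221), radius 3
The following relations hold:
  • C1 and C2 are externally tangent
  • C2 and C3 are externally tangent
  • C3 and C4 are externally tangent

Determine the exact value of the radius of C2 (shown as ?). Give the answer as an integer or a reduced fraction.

21

1. [ext C1·C2]  r_C2² + 21r_C2 − 882 = 0  ⇒  r_C2 = 21 (r>0 drops 1)
2. [ext C2·C3]  r_C2² + (8/3)r_C2 − 497 = 0  ⇒  r_C2 = 21 (r>0 drops 1)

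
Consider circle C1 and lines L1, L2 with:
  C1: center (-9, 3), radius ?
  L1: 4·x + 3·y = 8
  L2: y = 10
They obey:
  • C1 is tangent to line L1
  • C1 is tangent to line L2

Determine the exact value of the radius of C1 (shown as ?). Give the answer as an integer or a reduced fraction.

7

1. [C1‖L1]  r_C1² − 49 = 0  ⇒  r_C1 = 7 (r>0 drops 1)
2. [C1‖L2]  r_C1² − 49 = 0  ⇒  r_C1 = 7 (r>0 drops 1)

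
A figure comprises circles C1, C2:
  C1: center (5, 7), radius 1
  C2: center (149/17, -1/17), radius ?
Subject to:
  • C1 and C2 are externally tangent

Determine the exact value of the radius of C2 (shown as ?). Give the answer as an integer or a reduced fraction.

1. [ext C1·C2]  r_C2² + 2r_C2 − 63 = 0  ⇒  r_C2 = 7 (r>0 drops 1)

7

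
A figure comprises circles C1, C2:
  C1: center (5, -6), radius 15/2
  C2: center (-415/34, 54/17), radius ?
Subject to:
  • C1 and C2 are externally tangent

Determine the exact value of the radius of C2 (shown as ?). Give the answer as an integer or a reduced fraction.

12

1. [ext C1·C2]  r_C2² + 15r_C2 − 324 = 0  ⇒  r_C2 = 12 (r>0 drops 1)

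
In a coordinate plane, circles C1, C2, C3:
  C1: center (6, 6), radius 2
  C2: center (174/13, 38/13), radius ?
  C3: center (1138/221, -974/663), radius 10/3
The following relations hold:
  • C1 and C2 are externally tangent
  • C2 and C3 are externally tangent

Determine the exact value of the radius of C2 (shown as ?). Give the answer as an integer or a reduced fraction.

6

1. [ext C1·C2]  r_C2² + 4r_C2 − 60 = 0  ⇒  r_C2 = 6 (r>0 drops 1)
2. [ext C2·C3]  r_C2² + (20/3)r_C2 − 76 = 0  ⇒  r_C2 = 6 (r>0 drops 1)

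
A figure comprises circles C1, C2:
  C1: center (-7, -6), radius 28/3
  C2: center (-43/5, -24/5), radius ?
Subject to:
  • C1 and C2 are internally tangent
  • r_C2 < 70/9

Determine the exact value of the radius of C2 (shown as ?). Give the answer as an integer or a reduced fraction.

1. [int C1,C2]  r_C2² − (56/3)r_C2 + 748/9 = 0  ⇒  r_C2 = 22/3 or 34/3
2. given r_C2 < 70/9: keep 22/3

22/3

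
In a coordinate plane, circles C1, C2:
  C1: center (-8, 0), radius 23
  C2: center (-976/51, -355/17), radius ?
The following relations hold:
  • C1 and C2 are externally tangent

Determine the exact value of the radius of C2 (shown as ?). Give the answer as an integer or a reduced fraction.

2/3

1. [ext C1·C2]  r_C2² + 46r_C2 − 280/9 = 0  ⇒  r_C2 = 2/3 (r>0 drops 1)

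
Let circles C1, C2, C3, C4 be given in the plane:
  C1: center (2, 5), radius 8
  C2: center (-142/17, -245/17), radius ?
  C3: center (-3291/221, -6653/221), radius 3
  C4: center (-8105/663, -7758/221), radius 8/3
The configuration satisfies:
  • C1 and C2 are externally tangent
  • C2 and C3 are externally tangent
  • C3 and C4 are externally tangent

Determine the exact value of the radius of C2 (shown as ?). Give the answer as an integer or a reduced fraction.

1. [ext C1·C2]  r_C2² + 16r_C2 − 420 = 0  ⇒  r_C2 = 14 (r>0 drops 1)
2. [ext C2·C3]  r_C2² + 6r_C2 − 280 = 0  ⇒  r_C2 = 14 (r>0 drops 1)

14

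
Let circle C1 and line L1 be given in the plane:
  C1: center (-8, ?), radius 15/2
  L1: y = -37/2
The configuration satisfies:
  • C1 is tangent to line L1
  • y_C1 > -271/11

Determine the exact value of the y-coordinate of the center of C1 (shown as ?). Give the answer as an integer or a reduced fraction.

-11

1. [C1‖L1]  y_C1² + 37y_C1 + 286 = 0  ⇒  y_C1 = -26 or -11
2. given y_C1 > -271/11: keep -11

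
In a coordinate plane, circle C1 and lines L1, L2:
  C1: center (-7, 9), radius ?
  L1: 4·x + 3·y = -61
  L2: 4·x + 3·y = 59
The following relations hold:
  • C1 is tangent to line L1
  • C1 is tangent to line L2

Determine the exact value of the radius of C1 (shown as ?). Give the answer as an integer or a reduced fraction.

1. [C1‖L1]  r_C1² − 144 = 0  ⇒  r_C1 = 12 (r>0 drops 1)
2. [C1‖L2]  r_C1² − 144 = 0  ⇒  r_C1 = 12 (r>0 drops 1)

12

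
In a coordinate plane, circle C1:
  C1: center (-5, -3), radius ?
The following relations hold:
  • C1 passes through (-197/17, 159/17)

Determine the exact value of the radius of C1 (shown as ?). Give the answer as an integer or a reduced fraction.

1. [C1∋P]  r_C1² − 196 = 0  ⇒  r_C1 = 14 (r>0 drops 1)

14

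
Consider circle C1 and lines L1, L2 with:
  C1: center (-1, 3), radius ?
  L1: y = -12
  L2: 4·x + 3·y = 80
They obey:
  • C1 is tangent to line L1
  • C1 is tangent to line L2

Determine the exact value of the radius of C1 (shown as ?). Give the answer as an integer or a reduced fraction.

15

1. [C1‖L1]  r_C1² − 225 = 0  ⇒  r_C1 = 15 (r>0 drops 1)
2. [C1‖L2]  r_C1² − 225 = 0  ⇒  r_C1 = 15 (r>0 drops 1)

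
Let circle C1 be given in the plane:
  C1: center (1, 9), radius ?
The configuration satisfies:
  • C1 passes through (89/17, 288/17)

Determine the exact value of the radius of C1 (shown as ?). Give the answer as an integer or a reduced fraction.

1. [C1∋P]  r_C1² − 81 = 0  ⇒  r_C1 = 9 (r>0 drops 1)

9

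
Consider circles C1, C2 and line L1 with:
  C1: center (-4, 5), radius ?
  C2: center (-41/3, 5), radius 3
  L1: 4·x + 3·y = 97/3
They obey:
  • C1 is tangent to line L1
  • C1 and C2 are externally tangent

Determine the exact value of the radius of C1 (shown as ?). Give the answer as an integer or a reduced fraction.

1. [C1‖L1]  r_C1² − 400/9 = 0  ⇒  r_C1 = 20/3 (r>0 drops 1)
2. [ext C1·C2]  r_C1² + 6r_C1 − 760/9 = 0  ⇒  r_C1 = 20/3 (r>0 drops 1)

20/3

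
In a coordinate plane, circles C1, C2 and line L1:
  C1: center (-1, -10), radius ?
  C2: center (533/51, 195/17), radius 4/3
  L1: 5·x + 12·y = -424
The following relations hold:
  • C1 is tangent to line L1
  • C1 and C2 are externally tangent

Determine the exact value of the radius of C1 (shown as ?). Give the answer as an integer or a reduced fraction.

23

1. [C1‖L1]  r_C1² − 529 = 0  ⇒  r_C1 = 23 (r>0 drops 1)
2. [ext C1·C2]  r_C1² + (8/3)r_C1 − 1771/3 = 0  ⇒  r_C1 = 23 (r>0 drops 1)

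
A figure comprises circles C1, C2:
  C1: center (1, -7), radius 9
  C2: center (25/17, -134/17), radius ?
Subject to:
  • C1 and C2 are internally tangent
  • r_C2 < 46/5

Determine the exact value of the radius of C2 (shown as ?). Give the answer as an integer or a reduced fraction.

1. [int C1,C2]  r_C2² − 18r_C2 + 80 = 0  ⇒  r_C2 = 8 or 10
2. given r_C2 < 46/5: keep 8

8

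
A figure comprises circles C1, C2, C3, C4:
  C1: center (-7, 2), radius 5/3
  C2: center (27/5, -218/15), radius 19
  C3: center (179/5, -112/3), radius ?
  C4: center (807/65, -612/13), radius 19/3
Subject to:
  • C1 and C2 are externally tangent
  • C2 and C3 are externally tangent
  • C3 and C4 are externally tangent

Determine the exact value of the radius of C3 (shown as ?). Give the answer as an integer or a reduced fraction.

1. [ext C2·C3]  r_C3² + 38r_C3 − 1083 = 0  ⇒  r_C3 = 19 (r>0 drops 1)
2. [ext C3·C4]  r_C3² + (38/3)r_C3 − 1805/3 = 0  ⇒  r_C3 = 19 (r>0 drops 1)

19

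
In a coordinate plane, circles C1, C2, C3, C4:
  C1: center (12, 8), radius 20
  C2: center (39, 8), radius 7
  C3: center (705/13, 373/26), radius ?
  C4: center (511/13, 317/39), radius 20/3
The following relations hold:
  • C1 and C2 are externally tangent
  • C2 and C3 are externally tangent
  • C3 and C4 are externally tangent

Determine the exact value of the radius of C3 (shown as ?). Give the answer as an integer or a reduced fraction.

1. [ext C2·C3]  r_C3² + 14r_C3 − 893/4 = 0  ⇒  r_C3 = 19/2 (r>0 drops 1)
2. [ext C3·C4]  r_C3² + (40/3)r_C3 − 2603/12 = 0  ⇒  r_C3 = 19/2 (r>0 drops 1)

19/2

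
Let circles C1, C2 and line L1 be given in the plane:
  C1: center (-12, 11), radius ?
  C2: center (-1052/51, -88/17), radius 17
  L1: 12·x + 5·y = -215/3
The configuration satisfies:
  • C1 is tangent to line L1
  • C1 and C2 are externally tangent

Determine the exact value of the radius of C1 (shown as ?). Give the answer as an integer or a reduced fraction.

4/3

1. [C1‖L1]  r_C1² − 16/9 = 0  ⇒  r_C1 = 4/3 (r>0 drops 1)
2. [ext C1·C2]  r_C1² + 34r_C1 − 424/9 = 0  ⇒  r_C1 = 4/3 (r>0 drops 1)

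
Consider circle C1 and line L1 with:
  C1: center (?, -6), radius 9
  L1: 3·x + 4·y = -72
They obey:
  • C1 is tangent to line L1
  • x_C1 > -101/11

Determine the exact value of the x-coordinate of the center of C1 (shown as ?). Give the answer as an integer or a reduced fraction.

1. [C1‖L1]  x_C1² + 32x_C1 + 31 = 0  ⇒  x_C1 = -31 or -1
2. given x_C1 > -101/11: keep -1

-1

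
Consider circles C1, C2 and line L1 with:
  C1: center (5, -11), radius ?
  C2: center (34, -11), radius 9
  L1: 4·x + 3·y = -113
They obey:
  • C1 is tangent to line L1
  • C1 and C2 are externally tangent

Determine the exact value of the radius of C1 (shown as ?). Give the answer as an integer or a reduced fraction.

1. [C1‖L1]  r_C1² − 400 = 0  ⇒  r_C1 = 20 (r>0 drops 1)
2. [ext C1·C2]  r_C1² + 18r_C1 − 760 = 0  ⇒  r_C1 = 20 (r>0 drops 1)

20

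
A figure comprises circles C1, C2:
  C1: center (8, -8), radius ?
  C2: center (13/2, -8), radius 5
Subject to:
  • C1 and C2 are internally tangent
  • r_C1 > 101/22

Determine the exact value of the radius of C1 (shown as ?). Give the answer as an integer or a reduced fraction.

13/2

1. [int C1,C2]  r_C1² − 10r_C1 + 91/4 = 0  ⇒  r_C1 = 7/2 or 13/2
2. given r_C1 > 101/22: keep 13/2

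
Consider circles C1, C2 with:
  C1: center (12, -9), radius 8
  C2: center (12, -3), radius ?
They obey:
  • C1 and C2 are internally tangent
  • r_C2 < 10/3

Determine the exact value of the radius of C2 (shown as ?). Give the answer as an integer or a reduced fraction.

2

1. [int C1,C2]  r_C2² − 16r_C2 + 28 = 0  ⇒  r_C2 = 2 or 14
2. given r_C2 < 10/3: keep 2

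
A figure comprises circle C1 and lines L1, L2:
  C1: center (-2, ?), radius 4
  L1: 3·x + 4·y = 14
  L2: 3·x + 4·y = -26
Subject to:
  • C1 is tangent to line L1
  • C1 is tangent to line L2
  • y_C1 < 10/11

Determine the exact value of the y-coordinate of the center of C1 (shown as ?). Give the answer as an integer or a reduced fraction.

0

1. [C1‖L1]  y_C1² − 10y_C1 = 0  ⇒  y_C1 = 0 or 10
2. [C1‖L2]  y_C1² + 10y_C1 = 0  ⇒  y_C1 = -10 or 0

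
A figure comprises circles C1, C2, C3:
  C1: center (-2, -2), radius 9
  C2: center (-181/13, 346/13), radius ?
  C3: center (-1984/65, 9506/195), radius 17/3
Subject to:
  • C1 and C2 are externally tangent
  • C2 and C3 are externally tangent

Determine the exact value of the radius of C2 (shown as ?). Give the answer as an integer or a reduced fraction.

1. [ext C1·C2]  r_C2² + 18r_C2 − 880 = 0  ⇒  r_C2 = 22 (r>0 drops 1)
2. [ext C2·C3]  r_C2² + (34/3)r_C2 − 2200/3 = 0  ⇒  r_C2 = 22 (r>0 drops 1)

22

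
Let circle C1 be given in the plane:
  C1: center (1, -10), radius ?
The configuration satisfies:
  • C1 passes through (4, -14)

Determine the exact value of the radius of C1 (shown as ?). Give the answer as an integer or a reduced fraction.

1. [C1∋P]  r_C1² − 25 = 0  ⇒  r_C1 = 5 (r>0 drops 1)

5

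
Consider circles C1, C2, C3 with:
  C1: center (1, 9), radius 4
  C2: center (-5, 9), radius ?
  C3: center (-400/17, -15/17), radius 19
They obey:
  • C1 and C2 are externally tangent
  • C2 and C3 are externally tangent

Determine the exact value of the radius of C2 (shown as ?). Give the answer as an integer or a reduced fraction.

2

1. [ext C1·C2]  r_C2² + 8r_C2 − 20 = 0  ⇒  r_C2 = 2 (r>0 drops 1)
2. [ext C2·C3]  r_C2² + 38r_C2 − 80 = 0  ⇒  r_C2 = 2 (r>0 drops 1)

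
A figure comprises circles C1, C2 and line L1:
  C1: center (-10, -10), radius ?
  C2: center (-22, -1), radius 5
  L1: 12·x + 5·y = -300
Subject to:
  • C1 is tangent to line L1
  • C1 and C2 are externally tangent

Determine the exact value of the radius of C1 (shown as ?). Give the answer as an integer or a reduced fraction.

1. [C1‖L1]  r_C1² − 100 = 0  ⇒  r_C1 = 10 (r>0 drops 1)
2. [ext C1·C2]  r_C1² + 10r_C1 − 200 = 0  ⇒  r_C1 = 10 (r>0 drops 1)

10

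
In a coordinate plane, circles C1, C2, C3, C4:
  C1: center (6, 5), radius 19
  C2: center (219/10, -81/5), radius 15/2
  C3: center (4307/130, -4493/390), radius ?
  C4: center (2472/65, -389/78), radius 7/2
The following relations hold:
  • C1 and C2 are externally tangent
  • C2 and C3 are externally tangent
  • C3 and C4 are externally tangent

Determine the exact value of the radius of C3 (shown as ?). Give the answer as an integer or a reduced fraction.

14/3

1. [ext C2·C3]  r_C3² + 15r_C3 − 826/9 = 0  ⇒  r_C3 = 14/3 (r>0 drops 1)
2. [ext C3·C4]  r_C3² + 7r_C3 − 490/9 = 0  ⇒  r_C3 = 14/3 (r>0 drops 1)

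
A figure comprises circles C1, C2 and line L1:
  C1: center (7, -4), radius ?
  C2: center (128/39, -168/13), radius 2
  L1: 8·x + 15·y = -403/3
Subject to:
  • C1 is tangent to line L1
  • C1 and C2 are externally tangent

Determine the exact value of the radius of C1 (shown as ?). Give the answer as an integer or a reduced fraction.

1. [C1‖L1]  r_C1² − 529/9 = 0  ⇒  r_C1 = 23/3 (r>0 drops 1)
2. [ext C1·C2]  r_C1² + 4r_C1 − 805/9 = 0  ⇒  r_C1 = 23/3 (r>0 drops 1)

23/3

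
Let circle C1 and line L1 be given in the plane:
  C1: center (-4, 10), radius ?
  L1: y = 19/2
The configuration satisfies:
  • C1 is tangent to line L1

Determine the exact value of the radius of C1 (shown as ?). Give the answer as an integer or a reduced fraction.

1. [C1‖L1]  r_C1² − 1/4 = 0  ⇒  r_C1 = 1/2 (r>0 drops 1)

1/2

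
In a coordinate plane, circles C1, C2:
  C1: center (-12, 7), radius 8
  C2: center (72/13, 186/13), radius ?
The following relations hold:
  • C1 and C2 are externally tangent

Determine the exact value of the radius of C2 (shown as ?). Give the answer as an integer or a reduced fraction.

11

1. [ext C1·C2]  r_C2² + 16r_C2 − 297 = 0  ⇒  r_C2 = 11 (r>0 drops 1)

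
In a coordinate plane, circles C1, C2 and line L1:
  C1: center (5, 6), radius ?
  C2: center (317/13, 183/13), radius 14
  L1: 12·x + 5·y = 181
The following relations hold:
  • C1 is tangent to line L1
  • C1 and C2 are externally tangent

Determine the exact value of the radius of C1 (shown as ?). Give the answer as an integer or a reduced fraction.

7

1. [C1‖L1]  r_C1² − 49 = 0  ⇒  r_C1 = 7 (r>0 drops 1)
2. [ext C1·C2]  r_C1² + 28r_C1 − 245 = 0  ⇒  r_C1 = 7 (r>0 drops 1)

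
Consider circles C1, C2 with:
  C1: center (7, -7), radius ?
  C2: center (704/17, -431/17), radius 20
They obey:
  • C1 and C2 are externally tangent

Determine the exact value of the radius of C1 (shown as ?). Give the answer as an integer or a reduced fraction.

19

1. [ext C1·C2]  r_C1² + 40r_C1 − 1121 = 0  ⇒  r_C1 = 19 (r>0 drops 1)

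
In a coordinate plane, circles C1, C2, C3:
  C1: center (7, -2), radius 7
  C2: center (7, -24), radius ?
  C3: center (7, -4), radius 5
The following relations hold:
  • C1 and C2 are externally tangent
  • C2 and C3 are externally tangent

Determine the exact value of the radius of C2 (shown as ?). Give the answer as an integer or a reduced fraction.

1. [ext C1·C2]  r_C2² + 14r_C2 − 435 = 0  ⇒  r_C2 = 15 (r>0 drops 1)
2. [ext C2·C3]  r_C2² + 10r_C2 − 375 = 0  ⇒  r_C2 = 15 (r>0 drops 1)

15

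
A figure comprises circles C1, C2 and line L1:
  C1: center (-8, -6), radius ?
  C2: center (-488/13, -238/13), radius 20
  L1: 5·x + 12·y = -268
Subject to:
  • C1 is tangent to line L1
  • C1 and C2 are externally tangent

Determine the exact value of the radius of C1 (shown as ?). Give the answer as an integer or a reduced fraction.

1. [C1‖L1]  r_C1² − 144 = 0  ⇒  r_C1 = 12 (r>0 drops 1)
2. [ext C1·C2]  r_C1² + 40r_C1 − 624 = 0  ⇒  r_C1 = 12 (r>0 drops 1)

12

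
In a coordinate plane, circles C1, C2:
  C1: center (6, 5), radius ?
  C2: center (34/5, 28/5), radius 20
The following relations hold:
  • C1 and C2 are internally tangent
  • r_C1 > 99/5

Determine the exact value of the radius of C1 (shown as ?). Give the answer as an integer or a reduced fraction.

1. [int C1,C2]  r_C1² − 40r_C1 + 399 = 0  ⇒  r_C1 = 19 or 21
2. given r_C1 > 99/5: keep 21

21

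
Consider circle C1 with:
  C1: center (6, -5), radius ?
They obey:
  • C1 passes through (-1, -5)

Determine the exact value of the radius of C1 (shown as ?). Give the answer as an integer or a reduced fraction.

1. [C1∋P]  r_C1² − 49 = 0  ⇒  r_C1 = 7 (r>0 drops 1)

7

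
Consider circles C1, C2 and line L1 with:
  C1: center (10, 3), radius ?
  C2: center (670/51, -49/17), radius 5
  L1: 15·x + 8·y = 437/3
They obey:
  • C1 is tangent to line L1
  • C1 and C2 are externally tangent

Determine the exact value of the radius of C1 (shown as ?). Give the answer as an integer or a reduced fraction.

1. [C1‖L1]  r_C1² − 25/9 = 0  ⇒  r_C1 = 5/3 (r>0 drops 1)
2. [ext C1·C2]  r_C1² + 10r_C1 − 175/9 = 0  ⇒  r_C1 = 5/3 (r>0 drops 1)

5/3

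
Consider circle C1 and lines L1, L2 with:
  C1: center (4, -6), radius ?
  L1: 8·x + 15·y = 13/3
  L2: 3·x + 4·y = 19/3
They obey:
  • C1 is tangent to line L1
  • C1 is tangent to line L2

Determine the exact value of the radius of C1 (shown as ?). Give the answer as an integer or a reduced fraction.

1. [C1‖L1]  r_C1² − 121/9 = 0  ⇒  r_C1 = 11/3 (r>0 drops 1)
2. [C1‖L2]  r_C1² − 121/9 = 0  ⇒  r_C1 = 11/3 (r>0 drops 1)

11/3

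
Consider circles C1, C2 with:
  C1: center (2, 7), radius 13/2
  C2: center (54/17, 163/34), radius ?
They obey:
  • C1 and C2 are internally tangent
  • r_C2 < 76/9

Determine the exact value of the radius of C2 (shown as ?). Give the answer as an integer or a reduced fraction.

4

1. [int C1,C2]  r_C2² − 13r_C2 + 36 = 0  ⇒  r_C2 = 4 or 9
2. given r_C2 < 76/9: keep 4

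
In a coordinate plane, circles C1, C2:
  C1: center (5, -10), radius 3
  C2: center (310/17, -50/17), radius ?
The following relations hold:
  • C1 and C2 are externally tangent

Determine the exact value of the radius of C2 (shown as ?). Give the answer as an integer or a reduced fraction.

12

1. [ext C1·C2]  r_C2² + 6r_C2 − 216 = 0  ⇒  r_C2 = 12 (r>0 drops 1)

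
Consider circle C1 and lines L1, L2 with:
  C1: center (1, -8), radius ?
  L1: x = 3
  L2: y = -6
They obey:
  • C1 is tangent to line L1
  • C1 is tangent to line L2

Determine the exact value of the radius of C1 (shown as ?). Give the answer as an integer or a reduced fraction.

2

1. [C1‖L1]  r_C1² − 4 = 0  ⇒  r_C1 = 2 (r>0 drops 1)
2. [C1‖L2]  r_C1² − 4 = 0  ⇒  r_C1 = 2 (r>0 drops 1)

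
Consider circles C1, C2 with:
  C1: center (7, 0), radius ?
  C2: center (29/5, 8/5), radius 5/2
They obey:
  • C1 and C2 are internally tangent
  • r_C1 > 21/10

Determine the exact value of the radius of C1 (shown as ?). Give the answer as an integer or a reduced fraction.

1. [int C1,C2]  r_C1² − 5r_C1 + 9/4 = 0  ⇒  r_C1 = 1/2 or 9/2
2. given r_C1 > 21/10: keep 9/2

9/2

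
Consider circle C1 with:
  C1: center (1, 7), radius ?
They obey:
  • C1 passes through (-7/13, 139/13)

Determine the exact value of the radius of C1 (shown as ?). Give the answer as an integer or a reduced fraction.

1. [C1∋P]  r_C1² − 16 = 0  ⇒  r_C1 = 4 (r>0 drops 1)

4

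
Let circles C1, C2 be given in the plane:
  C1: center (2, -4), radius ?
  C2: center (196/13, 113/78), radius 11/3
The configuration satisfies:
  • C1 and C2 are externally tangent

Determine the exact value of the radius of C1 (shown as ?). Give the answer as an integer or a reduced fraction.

21/2

1. [ext C1·C2]  r_C1² + (22/3)r_C1 − 749/4 = 0  ⇒  r_C1 = 21/2 (r>0 drops 1)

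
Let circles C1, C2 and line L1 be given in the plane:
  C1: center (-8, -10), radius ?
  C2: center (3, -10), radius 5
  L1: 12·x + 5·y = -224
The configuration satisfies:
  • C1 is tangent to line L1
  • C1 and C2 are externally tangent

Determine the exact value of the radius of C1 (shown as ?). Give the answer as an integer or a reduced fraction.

1. [C1‖L1]  r_C1² − 36 = 0  ⇒  r_C1 = 6 (r>0 drops 1)
2. [ext C1·C2]  r_C1² + 10r_C1 − 96 = 0  ⇒  r_C1 = 6 (r>0 drops 1)

6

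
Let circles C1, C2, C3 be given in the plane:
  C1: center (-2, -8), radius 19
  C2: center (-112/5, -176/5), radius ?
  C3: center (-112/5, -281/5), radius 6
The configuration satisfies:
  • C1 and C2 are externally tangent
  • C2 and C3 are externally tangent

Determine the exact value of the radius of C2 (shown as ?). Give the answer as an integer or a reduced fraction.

15

1. [ext C1·C2]  r_C2² + 38r_C2 − 795 = 0  ⇒  r_C2 = 15 (r>0 drops 1)
2. [ext C2·C3]  r_C2² + 12r_C2 − 405 = 0  ⇒  r_C2 = 15 (r>0 drops 1)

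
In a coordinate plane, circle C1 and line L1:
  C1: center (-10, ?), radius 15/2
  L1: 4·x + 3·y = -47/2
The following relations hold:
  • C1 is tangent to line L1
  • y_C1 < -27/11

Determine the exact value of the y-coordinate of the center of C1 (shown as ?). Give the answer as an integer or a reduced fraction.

-7

1. [C1‖L1]  y_C1² − 11y_C1 − 126 = 0  ⇒  y_C1 = -7 or 18
2. given y_C1 < -27/11: keep -7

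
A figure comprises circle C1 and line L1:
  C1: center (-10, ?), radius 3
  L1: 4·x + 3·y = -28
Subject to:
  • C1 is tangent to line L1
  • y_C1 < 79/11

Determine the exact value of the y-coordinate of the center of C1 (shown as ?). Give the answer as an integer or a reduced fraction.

1. [C1‖L1]  y_C1² − 8y_C1 − 9 = 0  ⇒  y_C1 = -1 or 9
2. given y_C1 < 79/11: keep -1

-1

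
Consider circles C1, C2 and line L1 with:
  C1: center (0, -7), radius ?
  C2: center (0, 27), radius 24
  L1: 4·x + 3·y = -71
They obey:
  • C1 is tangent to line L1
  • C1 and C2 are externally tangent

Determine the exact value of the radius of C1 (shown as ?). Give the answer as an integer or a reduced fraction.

1. [C1‖L1]  r_C1² − 100 = 0  ⇒  r_C1 = 10 (r>0 drops 1)
2. [ext C1·C2]  r_C1² + 48r_C1 − 580 = 0  ⇒  r_C1 = 10 (r>0 drops 1)

10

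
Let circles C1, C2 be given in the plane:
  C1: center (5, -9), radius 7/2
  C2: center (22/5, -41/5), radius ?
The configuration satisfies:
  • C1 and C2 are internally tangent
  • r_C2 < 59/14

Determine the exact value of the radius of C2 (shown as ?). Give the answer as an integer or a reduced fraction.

1. [int C1,C2]  r_C2² − 7r_C2 + 45/4 = 0  ⇒  r_C2 = 5/2 or 9/2
2. given r_C2 < 59/14: keep 5/2

5/2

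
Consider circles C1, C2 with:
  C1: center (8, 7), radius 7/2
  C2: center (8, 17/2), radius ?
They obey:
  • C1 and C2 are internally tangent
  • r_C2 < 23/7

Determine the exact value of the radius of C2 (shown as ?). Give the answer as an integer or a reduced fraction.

1. [int C1,C2]  r_C2² − 7r_C2 + 10 = 0  ⇒  r_C2 = 2 or 5
2. given r_C2 < 23/7: keep 2

2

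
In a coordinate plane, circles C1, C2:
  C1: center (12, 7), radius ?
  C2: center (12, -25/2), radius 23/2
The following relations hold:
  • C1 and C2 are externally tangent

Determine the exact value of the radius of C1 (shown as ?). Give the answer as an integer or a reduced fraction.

1. [ext C1·C2]  r_C1² + 23r_C1 − 248 = 0  ⇒  r_C1 = 8 (r>0 drops 1)

8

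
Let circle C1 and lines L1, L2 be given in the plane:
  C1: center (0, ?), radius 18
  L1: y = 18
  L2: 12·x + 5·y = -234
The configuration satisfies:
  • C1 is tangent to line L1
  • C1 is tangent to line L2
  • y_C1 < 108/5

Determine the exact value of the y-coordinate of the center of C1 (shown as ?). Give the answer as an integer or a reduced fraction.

0

1. [C1‖L1]  y_C1² − 36y_C1 = 0  ⇒  y_C1 = 0 or 36
2. [C1‖L2]  y_C1² + (468/5)y_C1 = 0  ⇒  y_C1 = -468/5 or 0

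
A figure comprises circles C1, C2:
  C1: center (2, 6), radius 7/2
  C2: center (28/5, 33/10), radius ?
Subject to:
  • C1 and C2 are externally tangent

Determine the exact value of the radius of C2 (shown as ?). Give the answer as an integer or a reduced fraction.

1. [ext C1·C2]  r_C2² + 7r_C2 − 8 = 0  ⇒  r_C2 = 1 (r>0 drops 1)

1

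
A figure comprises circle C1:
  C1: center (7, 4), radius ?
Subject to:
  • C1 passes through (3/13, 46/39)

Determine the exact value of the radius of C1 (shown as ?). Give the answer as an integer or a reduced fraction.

1. [C1∋P]  r_C1² − 484/9 = 0  ⇒  r_C1 = 22/3 (r>0 drops 1)

22/3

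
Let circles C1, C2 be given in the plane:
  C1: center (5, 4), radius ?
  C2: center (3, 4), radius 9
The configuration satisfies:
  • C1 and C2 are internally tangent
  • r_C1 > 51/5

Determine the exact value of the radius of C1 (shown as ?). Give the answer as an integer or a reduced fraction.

1. [int C1,C2]  r_C1² − 18r_C1 + 77 = 0  ⇒  r_C1 = 7 or 11
2. given r_C1 > 51/5: keep 11

11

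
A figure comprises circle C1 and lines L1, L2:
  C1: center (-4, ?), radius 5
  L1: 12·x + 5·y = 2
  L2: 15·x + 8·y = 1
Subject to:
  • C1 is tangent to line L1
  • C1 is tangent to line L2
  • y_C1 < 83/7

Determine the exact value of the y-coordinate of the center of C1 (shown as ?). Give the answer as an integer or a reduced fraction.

-3

1. [C1‖L1]  y_C1² − 20y_C1 − 69 = 0  ⇒  y_C1 = -3 or 23
2. [C1‖L2]  y_C1² − (61/4)y_C1 − 219/4 = 0  ⇒  y_C1 = -3 or 73/4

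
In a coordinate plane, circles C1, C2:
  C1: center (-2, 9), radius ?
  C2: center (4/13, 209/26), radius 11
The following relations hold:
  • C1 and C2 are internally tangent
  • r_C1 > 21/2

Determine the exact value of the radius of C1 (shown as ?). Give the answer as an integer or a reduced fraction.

1. [int C1,C2]  r_C1² − 22r_C1 + 459/4 = 0  ⇒  r_C1 = 17/2 or 27/2
2. given r_C1 > 21/2: keep 27/2

27/2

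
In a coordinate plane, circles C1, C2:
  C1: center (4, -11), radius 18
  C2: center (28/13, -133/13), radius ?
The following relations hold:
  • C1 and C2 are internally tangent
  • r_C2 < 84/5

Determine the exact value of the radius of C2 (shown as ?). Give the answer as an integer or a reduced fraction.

1. [int C1,C2]  r_C2² − 36r_C2 + 320 = 0  ⇒  r_C2 = 16 or 20
2. given r_C2 < 84/5: keep 16

16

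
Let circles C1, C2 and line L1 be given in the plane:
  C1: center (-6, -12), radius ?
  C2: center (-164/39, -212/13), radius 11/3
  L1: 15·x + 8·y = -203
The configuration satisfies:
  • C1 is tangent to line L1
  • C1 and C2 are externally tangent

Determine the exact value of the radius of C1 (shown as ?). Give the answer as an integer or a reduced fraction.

1. [C1‖L1]  r_C1² − 1 = 0  ⇒  r_C1 = 1 (r>0 drops 1)
2. [ext C1·C2]  r_C1² + (22/3)r_C1 − 25/3 = 0  ⇒  r_C1 = 1 (r>0 drops 1)

1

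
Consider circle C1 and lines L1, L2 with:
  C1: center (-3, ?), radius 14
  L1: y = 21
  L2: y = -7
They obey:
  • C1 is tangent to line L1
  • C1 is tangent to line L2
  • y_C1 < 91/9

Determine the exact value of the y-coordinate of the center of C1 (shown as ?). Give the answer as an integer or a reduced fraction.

1. [C1‖L1]  y_C1² − 42y_C1 + 245 = 0  ⇒  y_C1 = 7 or 35
2. [C1‖L2]  y_C1² + 14y_C1 − 147 = 0  ⇒  y_C1 = -21 or 7

7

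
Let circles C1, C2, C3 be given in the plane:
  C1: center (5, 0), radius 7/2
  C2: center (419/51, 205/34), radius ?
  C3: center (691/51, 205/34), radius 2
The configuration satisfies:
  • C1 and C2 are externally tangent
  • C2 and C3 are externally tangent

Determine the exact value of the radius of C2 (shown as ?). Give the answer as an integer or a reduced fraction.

1. [ext C1·C2]  r_C2² + 7r_C2 − 310/9 = 0  ⇒  r_C2 = 10/3 (r>0 drops 1)
2. [ext C2·C3]  r_C2² + 4r_C2 − 220/9 = 0  ⇒  r_C2 = 10/3 (r>0 drops 1)

10/3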